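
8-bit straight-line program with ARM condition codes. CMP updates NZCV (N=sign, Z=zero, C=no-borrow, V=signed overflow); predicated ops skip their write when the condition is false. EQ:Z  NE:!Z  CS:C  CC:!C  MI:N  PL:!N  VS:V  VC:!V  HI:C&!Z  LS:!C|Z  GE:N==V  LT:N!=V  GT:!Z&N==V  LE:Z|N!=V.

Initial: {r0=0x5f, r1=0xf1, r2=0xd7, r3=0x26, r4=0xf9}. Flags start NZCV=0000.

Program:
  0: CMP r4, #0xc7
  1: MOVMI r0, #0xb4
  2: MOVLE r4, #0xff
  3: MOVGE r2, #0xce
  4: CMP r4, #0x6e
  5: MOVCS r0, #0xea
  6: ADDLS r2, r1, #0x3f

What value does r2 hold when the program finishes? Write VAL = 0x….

VAL = 0xce

0: ✓ CMP  NZCV=0010
1: · MOVMI
2: · MOVLE
3: ✓ MOVGE  r2←0xce
4: ✓ CMP  NZCV=1010
5: ✓ MOVCS  r0←0xea
6: · ADDLS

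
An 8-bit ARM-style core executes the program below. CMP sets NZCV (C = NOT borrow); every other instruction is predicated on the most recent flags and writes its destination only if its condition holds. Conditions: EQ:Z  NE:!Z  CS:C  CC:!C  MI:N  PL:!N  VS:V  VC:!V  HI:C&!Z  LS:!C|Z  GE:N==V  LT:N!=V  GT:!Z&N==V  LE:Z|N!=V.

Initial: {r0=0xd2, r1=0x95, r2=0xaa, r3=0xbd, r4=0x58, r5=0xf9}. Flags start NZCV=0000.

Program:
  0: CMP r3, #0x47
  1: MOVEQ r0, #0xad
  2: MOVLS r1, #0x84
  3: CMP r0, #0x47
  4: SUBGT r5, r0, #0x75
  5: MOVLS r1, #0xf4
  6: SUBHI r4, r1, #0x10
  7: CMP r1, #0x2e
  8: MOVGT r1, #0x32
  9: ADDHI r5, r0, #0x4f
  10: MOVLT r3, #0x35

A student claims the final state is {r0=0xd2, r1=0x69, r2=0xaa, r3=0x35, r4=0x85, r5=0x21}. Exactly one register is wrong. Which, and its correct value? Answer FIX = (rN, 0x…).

0: ✓ CMP  NZCV=0011
1: · MOVEQ
2: · MOVLS
3: ✓ CMP  NZCV=1010
4: · SUBGT
5: · MOVLS
6: ✓ SUBHI  r4←0x85
7: ✓ CMP  NZCV=0011
8: · MOVGT
9: ✓ ADDHI  r5←0x21
10: ✓ MOVLT  r3←0x35

FIX = (r1, 0x95)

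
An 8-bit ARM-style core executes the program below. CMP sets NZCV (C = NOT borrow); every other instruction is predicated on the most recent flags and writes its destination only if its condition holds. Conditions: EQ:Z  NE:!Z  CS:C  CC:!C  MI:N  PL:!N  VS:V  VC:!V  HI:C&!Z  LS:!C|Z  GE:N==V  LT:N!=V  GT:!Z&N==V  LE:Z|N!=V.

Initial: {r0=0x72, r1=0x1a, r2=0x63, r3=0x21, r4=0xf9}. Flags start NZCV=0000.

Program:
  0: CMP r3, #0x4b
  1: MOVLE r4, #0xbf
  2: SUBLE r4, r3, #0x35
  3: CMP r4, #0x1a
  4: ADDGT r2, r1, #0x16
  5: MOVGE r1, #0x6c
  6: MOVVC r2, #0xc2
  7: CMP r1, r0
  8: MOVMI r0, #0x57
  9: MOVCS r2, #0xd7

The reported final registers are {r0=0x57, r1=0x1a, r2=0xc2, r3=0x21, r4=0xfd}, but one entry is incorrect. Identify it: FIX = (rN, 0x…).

FIX = (r4, 0xec)

[0] flags=1000 → (cmp)
[1] flags=1000 LE?T → r4=0xbf
[2] flags=1000 LE?T → r4=0xec
[3] flags=1010 → (cmp)
[4] flags=1010 GT?F → skip
[5] flags=1010 GE?F → skip
[6] flags=1010 VC?T → r2=0xc2
[7] flags=1000 → (cmp)
[8] flags=1000 MI?T → r0=0x57
[9] flags=1000 CS?F → skip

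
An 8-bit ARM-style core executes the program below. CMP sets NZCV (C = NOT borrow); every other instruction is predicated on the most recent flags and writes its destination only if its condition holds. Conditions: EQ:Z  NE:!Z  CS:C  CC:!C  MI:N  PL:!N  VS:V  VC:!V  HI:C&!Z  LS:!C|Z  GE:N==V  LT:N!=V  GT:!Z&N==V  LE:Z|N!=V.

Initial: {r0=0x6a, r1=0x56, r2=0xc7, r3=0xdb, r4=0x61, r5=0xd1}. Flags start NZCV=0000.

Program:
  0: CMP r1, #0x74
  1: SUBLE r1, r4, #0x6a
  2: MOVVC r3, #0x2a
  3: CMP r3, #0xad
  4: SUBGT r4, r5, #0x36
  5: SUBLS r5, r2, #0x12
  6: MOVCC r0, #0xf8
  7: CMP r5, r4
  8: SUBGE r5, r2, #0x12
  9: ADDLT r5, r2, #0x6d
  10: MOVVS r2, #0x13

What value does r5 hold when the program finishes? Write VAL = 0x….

[0] flags=1000 → (cmp)
[1] flags=1000 LE?T → r1=0xf7
[2] flags=1000 VC?T → r3=0x2a
[3] flags=0000 → (cmp)
[4] flags=0000 GT?T → r4=0x9b
[5] flags=0000 LS?T → r5=0xb5
[6] flags=0000 CC?T → r0=0xf8
[7] flags=0010 → (cmp)
[8] flags=0010 GE?T → r5=0xb5
[9] flags=0010 LT?F → skip
[10] flags=0010 VS?F → skip

VAL = 0xb5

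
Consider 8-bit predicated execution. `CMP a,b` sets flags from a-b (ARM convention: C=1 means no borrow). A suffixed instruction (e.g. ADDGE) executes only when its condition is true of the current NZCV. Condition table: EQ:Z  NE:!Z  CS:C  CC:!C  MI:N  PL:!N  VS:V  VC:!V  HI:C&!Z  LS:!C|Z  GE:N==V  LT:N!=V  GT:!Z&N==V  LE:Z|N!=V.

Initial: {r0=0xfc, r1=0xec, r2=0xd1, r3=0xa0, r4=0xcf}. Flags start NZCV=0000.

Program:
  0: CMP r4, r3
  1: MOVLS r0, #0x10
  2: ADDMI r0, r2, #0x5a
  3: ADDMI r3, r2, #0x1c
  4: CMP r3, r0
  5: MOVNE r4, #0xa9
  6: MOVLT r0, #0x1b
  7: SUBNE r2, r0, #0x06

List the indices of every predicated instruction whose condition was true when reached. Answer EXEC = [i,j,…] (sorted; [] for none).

EXEC = [5,6,7]

0: ✓ CMP  NZCV=0010
1: · MOVLS
2: · ADDMI
3: · ADDMI
4: ✓ CMP  NZCV=1000
5: ✓ MOVNE  r4←0xa9
6: ✓ MOVLT  r0←0x1b
7: ✓ SUBNE  r2←0x15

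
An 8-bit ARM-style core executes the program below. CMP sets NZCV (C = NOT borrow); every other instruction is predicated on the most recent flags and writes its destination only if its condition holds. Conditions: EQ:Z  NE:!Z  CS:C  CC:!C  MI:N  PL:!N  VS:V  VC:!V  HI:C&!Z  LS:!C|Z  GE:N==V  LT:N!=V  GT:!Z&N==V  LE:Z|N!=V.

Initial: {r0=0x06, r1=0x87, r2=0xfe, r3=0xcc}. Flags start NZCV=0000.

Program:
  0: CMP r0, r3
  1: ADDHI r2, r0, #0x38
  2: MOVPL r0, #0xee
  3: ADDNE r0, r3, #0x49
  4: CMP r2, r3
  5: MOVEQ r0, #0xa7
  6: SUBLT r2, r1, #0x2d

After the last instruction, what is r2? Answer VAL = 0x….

0: ✓ CMP  NZCV=0000
1: · ADDHI
2: ✓ MOVPL  r0←0xee
3: ✓ ADDNE  r0←0x15
4: ✓ CMP  NZCV=0010
5: · MOVEQ
6: · SUBLT

VAL = 0xfe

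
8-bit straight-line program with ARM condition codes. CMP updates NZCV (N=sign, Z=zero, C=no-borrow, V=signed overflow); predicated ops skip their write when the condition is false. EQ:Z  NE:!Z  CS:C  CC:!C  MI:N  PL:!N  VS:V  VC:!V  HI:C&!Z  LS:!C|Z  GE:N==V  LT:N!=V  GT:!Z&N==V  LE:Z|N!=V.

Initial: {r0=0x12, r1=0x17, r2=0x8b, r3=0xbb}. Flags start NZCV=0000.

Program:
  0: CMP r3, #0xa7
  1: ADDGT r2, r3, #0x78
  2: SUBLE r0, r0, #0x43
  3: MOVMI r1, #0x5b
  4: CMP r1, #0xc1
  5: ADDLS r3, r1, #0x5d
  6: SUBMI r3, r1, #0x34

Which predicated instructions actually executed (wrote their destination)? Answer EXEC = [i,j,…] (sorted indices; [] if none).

[0] flags=0010 → (cmp)
[1] flags=0010 GT?T → r2=0x33
[2] flags=0010 LE?F → skip
[3] flags=0010 MI?F → skip
[4] flags=0000 → (cmp)
[5] flags=0000 LS?T → r3=0x74
[6] flags=0000 MI?F → skip

EXEC = [1,5]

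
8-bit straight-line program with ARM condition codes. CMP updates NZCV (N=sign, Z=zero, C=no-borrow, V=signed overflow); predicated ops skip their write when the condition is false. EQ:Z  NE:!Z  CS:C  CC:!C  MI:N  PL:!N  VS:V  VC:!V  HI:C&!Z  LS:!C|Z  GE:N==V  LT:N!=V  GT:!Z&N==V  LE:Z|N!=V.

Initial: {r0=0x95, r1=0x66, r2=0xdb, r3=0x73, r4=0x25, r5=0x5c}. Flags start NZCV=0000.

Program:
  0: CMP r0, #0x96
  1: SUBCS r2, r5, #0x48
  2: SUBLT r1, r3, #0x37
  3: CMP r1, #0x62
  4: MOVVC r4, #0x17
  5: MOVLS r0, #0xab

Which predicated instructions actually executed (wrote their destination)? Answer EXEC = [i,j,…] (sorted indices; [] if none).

EXEC = [2,4,5]

0: ✓ CMP  NZCV=1000
1: · SUBCS
2: ✓ SUBLT  r1←0x3c
3: ✓ CMP  NZCV=1000
4: ✓ MOVVC  r4←0x17
5: ✓ MOVLS  r0←0xab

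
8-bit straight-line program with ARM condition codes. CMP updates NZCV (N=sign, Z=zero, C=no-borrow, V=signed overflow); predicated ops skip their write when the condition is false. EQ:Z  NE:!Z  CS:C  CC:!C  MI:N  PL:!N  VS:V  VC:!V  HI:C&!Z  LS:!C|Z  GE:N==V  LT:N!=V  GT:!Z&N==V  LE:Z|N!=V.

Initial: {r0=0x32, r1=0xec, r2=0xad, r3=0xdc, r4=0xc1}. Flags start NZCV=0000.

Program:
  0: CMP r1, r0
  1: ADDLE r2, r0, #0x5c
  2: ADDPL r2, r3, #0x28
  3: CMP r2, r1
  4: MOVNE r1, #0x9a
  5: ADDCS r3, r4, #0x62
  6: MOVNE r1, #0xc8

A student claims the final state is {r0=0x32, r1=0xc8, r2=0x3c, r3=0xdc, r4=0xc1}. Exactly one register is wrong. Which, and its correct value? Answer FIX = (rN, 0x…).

FIX = (r2, 0x8e)

[0] flags=1010 → (cmp)
[1] flags=1010 LE?T → r2=0x8e
[2] flags=1010 PL?F → skip
[3] flags=1000 → (cmp)
[4] flags=1000 NE?T → r1=0x9a
[5] flags=1000 CS?F → skip
[6] flags=1000 NE?T → r1=0xc8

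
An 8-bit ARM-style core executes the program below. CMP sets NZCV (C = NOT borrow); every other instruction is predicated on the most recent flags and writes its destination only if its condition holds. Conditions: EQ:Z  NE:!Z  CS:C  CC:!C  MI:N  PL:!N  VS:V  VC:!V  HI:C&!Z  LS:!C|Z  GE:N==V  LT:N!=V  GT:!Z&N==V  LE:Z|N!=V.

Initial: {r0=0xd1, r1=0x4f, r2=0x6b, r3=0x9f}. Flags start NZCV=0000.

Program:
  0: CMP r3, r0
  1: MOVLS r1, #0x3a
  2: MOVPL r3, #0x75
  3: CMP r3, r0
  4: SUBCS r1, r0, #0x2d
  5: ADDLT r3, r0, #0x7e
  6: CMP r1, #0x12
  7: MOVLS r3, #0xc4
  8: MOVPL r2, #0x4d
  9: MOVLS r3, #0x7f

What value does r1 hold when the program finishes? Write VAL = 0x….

VAL = 0x3a

0: ✓ CMP  NZCV=1000
1: ✓ MOVLS  r1←0x3a
2: · MOVPL
3: ✓ CMP  NZCV=1000
4: · SUBCS
5: ✓ ADDLT  r3←0x4f
6: ✓ CMP  NZCV=0010
7: · MOVLS
8: ✓ MOVPL  r2←0x4d
9: · MOVLS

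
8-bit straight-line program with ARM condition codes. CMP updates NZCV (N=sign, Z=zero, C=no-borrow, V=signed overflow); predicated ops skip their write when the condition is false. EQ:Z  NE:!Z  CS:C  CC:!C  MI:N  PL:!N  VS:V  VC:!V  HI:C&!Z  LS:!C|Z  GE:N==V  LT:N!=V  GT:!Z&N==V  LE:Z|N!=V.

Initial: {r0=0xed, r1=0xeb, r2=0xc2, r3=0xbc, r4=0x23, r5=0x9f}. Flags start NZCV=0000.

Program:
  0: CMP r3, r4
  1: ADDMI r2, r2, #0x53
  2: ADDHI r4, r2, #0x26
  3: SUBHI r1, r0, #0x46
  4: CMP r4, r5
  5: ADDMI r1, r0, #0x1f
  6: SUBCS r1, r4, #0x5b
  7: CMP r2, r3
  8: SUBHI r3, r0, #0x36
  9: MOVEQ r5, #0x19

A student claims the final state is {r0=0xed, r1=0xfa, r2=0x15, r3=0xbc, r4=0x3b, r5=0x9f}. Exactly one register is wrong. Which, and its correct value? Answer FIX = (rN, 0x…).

0: ✓ CMP  NZCV=1010
1: ✓ ADDMI  r2←0x15
2: ✓ ADDHI  r4←0x3b
3: ✓ SUBHI  r1←0xa7
4: ✓ CMP  NZCV=1001
5: ✓ ADDMI  r1←0x0c
6: · SUBCS
7: ✓ CMP  NZCV=0000
8: · SUBHI
9: · MOVEQ

FIX = (r1, 0x0c)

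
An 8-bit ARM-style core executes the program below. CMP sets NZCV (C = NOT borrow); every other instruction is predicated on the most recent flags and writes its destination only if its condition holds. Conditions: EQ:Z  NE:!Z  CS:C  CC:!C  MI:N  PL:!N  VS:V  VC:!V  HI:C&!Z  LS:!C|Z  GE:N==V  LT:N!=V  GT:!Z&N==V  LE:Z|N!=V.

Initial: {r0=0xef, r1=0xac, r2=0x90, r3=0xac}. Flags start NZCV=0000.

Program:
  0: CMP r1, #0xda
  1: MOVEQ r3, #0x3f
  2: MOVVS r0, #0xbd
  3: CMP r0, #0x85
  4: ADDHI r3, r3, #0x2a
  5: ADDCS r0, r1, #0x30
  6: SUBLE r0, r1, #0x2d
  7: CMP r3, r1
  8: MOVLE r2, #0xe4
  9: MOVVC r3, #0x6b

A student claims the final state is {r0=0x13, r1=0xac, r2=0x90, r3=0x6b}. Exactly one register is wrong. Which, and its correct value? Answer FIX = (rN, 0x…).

[0] flags=1000 → (cmp)
[1] flags=1000 EQ?F → skip
[2] flags=1000 VS?F → skip
[3] flags=0010 → (cmp)
[4] flags=0010 HI?T → r3=0xd6
[5] flags=0010 CS?T → r0=0xdc
[6] flags=0010 LE?F → skip
[7] flags=0010 → (cmp)
[8] flags=0010 LE?F → skip
[9] flags=0010 VC?T → r3=0x6b

FIX = (r0, 0xdc)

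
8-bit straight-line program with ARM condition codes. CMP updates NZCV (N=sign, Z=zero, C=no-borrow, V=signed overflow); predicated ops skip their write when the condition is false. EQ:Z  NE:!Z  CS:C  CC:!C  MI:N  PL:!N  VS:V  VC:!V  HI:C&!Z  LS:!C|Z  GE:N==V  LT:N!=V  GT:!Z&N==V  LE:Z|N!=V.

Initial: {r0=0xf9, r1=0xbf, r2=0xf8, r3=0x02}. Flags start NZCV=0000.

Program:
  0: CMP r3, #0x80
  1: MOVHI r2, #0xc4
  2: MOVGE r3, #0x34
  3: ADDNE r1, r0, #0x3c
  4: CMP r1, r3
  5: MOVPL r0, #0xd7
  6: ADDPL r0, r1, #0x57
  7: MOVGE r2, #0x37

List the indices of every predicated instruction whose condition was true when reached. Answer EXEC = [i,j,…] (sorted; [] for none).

0: ✓ CMP  NZCV=1001
1: · MOVHI
2: ✓ MOVGE  r3←0x34
3: ✓ ADDNE  r1←0x35
4: ✓ CMP  NZCV=0010
5: ✓ MOVPL  r0←0xd7
6: ✓ ADDPL  r0←0x8c
7: ✓ MOVGE  r2←0x37

EXEC = [2,3,5,6,7]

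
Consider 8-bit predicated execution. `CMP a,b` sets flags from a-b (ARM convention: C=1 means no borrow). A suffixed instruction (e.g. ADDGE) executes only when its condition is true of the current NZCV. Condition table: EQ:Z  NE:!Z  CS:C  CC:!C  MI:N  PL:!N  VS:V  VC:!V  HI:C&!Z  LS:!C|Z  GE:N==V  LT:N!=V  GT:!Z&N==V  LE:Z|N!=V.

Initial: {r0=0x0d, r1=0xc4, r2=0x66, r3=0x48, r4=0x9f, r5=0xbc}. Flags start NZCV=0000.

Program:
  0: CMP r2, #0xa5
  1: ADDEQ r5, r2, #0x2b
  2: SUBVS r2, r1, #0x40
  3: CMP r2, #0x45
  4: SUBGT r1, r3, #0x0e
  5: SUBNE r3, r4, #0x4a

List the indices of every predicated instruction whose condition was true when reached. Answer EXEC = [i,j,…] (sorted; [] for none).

0: ✓ CMP  NZCV=1001
1: · ADDEQ
2: ✓ SUBVS  r2←0x84
3: ✓ CMP  NZCV=0011
4: · SUBGT
5: ✓ SUBNE  r3←0x55

EXEC = [2,5]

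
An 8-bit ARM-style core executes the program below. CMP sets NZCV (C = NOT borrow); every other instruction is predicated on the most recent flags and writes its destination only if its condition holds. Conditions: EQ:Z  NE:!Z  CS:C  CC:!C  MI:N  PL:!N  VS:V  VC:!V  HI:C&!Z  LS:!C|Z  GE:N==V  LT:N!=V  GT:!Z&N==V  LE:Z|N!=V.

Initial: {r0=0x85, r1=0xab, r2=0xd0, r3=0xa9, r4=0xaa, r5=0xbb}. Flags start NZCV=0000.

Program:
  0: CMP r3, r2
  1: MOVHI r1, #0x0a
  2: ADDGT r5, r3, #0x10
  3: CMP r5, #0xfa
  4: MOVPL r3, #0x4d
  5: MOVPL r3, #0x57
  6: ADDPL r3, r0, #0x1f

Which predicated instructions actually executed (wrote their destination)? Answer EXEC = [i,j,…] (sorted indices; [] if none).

EXEC = []

[0] flags=1000 → (cmp)
[1] flags=1000 HI?F → skip
[2] flags=1000 GT?F → skip
[3] flags=1000 → (cmp)
[4] flags=1000 PL?F → skip
[5] flags=1000 PL?F → skip
[6] flags=1000 PL?F → skip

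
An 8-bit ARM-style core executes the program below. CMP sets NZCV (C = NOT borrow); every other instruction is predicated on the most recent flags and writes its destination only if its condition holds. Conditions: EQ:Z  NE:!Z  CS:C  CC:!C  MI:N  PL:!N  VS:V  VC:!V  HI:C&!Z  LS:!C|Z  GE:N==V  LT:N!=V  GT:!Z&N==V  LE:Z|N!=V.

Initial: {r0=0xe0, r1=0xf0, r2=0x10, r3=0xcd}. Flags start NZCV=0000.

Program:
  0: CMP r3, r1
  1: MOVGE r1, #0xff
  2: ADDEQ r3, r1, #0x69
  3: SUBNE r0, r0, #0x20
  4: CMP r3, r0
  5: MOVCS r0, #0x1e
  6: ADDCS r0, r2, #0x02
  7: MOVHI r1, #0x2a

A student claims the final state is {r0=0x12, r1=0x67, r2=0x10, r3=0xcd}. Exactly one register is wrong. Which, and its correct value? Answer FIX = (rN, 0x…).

FIX = (r1, 0x2a)

0: ✓ CMP  NZCV=1000
1: · MOVGE
2: · ADDEQ
3: ✓ SUBNE  r0←0xc0
4: ✓ CMP  NZCV=0010
5: ✓ MOVCS  r0←0x1e
6: ✓ ADDCS  r0←0x12
7: ✓ MOVHI  r1←0x2a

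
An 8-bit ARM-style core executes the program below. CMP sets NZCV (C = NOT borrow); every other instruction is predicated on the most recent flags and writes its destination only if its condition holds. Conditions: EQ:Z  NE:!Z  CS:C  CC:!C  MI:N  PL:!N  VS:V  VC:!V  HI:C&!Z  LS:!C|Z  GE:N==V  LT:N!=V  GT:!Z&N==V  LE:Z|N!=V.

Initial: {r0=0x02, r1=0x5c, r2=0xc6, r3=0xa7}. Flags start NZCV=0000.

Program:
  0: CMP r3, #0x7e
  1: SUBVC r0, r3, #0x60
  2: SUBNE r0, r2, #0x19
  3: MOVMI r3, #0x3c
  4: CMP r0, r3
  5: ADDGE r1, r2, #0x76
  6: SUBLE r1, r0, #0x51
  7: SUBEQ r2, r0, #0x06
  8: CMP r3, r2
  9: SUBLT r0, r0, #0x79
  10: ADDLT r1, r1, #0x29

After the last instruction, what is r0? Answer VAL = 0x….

0: ✓ CMP  NZCV=0011
1: · SUBVC
2: ✓ SUBNE  r0←0xad
3: · MOVMI
4: ✓ CMP  NZCV=0010
5: ✓ ADDGE  r1←0x3c
6: · SUBLE
7: · SUBEQ
8: ✓ CMP  NZCV=1000
9: ✓ SUBLT  r0←0x34
10: ✓ ADDLT  r1←0x65

VAL = 0x34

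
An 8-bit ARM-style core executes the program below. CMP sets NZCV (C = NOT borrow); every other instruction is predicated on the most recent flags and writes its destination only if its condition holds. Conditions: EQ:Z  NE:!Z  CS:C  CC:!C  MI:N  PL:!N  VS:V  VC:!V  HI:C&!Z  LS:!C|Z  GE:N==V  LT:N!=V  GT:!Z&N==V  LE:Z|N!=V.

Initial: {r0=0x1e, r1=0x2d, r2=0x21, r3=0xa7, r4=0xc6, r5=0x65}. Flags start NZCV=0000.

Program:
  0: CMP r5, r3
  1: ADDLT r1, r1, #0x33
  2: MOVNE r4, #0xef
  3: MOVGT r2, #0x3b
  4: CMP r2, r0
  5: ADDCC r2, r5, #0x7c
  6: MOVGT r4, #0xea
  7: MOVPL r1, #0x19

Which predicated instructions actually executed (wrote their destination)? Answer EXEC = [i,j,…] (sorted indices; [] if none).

0: ✓ CMP  NZCV=1001
1: · ADDLT
2: ✓ MOVNE  r4←0xef
3: ✓ MOVGT  r2←0x3b
4: ✓ CMP  NZCV=0010
5: · ADDCC
6: ✓ MOVGT  r4←0xea
7: ✓ MOVPL  r1←0x19

EXEC = [2,3,6,7]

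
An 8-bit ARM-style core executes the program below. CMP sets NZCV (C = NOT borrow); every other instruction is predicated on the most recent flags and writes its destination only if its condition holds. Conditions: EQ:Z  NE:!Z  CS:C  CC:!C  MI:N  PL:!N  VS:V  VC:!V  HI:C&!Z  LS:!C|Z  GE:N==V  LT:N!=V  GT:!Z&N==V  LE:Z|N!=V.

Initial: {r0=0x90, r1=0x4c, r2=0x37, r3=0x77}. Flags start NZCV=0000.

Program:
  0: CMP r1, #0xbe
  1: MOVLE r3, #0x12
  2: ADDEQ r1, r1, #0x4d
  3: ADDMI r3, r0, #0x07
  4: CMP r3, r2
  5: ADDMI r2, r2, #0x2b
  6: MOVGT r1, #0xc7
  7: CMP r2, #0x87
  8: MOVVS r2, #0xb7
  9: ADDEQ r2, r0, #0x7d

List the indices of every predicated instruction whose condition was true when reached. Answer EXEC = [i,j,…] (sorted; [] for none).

EXEC = [3,8]

[0] flags=1001 → (cmp)
[1] flags=1001 LE?F → skip
[2] flags=1001 EQ?F → skip
[3] flags=1001 MI?T → r3=0x97
[4] flags=0011 → (cmp)
[5] flags=0011 MI?F → skip
[6] flags=0011 GT?F → skip
[7] flags=1001 → (cmp)
[8] flags=1001 VS?T → r2=0xb7
[9] flags=1001 EQ?F → skip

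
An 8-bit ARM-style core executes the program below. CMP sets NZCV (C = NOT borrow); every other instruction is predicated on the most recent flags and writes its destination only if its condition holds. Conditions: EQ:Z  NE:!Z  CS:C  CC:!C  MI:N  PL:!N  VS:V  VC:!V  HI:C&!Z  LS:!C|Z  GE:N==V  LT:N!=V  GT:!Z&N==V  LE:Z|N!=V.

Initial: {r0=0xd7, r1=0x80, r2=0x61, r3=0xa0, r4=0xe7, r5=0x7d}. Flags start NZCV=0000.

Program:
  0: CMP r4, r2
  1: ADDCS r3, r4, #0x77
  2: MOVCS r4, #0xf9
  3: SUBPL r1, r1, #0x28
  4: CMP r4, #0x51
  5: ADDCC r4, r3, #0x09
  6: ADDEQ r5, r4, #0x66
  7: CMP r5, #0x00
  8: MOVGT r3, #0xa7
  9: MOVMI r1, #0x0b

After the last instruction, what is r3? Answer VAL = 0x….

VAL = 0xa7

0: ✓ CMP  NZCV=1010
1: ✓ ADDCS  r3←0x5e
2: ✓ MOVCS  r4←0xf9
3: · SUBPL
4: ✓ CMP  NZCV=1010
5: · ADDCC
6: · ADDEQ
7: ✓ CMP  NZCV=0010
8: ✓ MOVGT  r3←0xa7
9: · MOVMI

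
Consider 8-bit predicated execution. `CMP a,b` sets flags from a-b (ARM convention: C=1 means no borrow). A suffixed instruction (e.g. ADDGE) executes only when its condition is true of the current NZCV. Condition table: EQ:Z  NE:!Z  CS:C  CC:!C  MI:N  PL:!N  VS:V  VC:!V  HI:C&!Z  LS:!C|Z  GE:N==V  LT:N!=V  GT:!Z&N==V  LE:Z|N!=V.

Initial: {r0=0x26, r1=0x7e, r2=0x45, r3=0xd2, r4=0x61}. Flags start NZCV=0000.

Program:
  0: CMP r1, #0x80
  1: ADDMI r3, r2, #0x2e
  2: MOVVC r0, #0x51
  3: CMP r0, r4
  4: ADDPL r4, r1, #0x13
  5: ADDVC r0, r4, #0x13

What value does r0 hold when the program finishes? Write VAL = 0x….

[0] flags=1001 → (cmp)
[1] flags=1001 MI?T → r3=0x73
[2] flags=1001 VC?F → skip
[3] flags=1000 → (cmp)
[4] flags=1000 PL?F → skip
[5] flags=1000 VC?T → r0=0x74

VAL = 0x74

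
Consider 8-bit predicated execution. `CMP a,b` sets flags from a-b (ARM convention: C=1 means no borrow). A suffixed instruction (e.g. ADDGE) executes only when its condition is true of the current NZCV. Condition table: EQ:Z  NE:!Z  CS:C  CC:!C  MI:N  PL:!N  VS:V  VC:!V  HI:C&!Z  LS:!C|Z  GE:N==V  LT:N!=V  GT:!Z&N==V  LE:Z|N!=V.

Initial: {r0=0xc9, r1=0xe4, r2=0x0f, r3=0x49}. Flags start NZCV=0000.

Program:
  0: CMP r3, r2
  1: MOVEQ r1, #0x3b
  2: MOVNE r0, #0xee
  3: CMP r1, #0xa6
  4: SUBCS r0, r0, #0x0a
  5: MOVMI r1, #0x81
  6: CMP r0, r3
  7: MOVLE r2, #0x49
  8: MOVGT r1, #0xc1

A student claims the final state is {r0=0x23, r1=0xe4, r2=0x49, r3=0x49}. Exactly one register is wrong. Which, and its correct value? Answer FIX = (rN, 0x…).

[0] flags=0010 → (cmp)
[1] flags=0010 EQ?F → skip
[2] flags=0010 NE?T → r0=0xee
[3] flags=0010 → (cmp)
[4] flags=0010 CS?T → r0=0xe4
[5] flags=0010 MI?F → skip
[6] flags=1010 → (cmp)
[7] flags=1010 LE?T → r2=0x49
[8] flags=1010 GT?F → skip

FIX = (r0, 0xe4)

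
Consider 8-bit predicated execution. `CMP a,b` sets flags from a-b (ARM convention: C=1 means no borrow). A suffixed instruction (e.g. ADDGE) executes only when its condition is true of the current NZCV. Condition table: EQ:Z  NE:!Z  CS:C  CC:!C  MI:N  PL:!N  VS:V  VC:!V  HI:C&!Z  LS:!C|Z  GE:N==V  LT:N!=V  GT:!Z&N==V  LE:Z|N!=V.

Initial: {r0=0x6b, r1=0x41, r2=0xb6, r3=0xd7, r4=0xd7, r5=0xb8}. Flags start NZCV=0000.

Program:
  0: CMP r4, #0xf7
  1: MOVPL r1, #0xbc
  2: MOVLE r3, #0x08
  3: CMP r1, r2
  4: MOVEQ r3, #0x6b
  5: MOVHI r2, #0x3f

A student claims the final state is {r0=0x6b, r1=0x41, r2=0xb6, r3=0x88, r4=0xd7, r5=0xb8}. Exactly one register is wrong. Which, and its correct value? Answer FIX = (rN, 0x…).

FIX = (r3, 0x08)

0: ✓ CMP  NZCV=1000
1: · MOVPL
2: ✓ MOVLE  r3←0x08
3: ✓ CMP  NZCV=1001
4: · MOVEQ
5: · MOVHI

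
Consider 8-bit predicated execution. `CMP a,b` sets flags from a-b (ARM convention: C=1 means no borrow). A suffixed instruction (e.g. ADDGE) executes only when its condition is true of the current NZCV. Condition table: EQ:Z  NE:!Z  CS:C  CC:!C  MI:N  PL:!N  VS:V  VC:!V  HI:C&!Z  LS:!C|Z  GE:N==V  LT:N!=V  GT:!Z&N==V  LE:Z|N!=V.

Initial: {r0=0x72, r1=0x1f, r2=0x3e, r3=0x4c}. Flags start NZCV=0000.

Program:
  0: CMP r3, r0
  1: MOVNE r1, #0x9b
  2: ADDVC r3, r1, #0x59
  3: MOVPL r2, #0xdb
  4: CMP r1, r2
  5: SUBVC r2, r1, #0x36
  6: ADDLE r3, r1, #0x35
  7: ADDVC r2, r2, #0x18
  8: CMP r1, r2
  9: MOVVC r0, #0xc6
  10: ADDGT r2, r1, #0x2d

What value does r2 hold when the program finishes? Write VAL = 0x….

0: ✓ CMP  NZCV=1000
1: ✓ MOVNE  r1←0x9b
2: ✓ ADDVC  r3←0xf4
3: · MOVPL
4: ✓ CMP  NZCV=0011
5: · SUBVC
6: ✓ ADDLE  r3←0xd0
7: · ADDVC
8: ✓ CMP  NZCV=0011
9: · MOVVC
10: · ADDGT

VAL = 0x3e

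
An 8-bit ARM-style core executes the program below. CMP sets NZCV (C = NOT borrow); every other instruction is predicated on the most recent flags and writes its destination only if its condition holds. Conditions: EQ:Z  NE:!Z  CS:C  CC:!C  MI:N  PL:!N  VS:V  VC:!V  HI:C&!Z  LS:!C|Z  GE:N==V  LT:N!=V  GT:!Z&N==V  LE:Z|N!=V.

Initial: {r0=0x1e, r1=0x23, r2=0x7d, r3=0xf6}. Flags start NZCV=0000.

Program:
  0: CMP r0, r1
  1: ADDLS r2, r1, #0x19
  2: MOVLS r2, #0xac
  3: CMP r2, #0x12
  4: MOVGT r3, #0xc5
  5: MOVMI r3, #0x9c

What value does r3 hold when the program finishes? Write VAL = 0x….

VAL = 0x9c

[0] flags=1000 → (cmp)
[1] flags=1000 LS?T → r2=0x3c
[2] flags=1000 LS?T → r2=0xac
[3] flags=1010 → (cmp)
[4] flags=1010 GT?F → skip
[5] flags=1010 MI?T → r3=0x9c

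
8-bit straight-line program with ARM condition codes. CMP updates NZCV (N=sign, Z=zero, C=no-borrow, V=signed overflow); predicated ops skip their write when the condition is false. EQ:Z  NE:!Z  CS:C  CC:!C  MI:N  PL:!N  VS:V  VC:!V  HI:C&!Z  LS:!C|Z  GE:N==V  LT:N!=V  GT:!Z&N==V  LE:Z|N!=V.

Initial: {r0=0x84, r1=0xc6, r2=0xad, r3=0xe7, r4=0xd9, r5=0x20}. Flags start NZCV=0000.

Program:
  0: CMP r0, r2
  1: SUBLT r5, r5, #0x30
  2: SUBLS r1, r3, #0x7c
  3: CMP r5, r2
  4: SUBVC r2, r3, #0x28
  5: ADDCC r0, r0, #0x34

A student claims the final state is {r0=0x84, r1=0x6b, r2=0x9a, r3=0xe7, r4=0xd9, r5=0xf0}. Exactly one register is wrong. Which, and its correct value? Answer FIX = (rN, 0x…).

[0] flags=1000 → (cmp)
[1] flags=1000 LT?T → r5=0xf0
[2] flags=1000 LS?T → r1=0x6b
[3] flags=0010 → (cmp)
[4] flags=0010 VC?T → r2=0xbf
[5] flags=0010 CC?F → skip

FIX = (r2, 0xbf)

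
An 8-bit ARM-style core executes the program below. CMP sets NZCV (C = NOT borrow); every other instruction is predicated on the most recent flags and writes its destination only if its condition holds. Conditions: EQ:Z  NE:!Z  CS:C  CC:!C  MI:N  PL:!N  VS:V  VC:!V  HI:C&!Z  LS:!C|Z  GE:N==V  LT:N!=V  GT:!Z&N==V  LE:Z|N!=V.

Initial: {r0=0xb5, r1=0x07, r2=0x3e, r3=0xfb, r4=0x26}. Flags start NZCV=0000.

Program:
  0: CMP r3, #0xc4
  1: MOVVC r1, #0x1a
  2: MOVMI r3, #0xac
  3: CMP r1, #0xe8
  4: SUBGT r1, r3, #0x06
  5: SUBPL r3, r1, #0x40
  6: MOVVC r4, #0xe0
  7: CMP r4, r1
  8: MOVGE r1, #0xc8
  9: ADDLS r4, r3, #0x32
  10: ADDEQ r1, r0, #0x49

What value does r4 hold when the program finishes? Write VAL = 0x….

[0] flags=0010 → (cmp)
[1] flags=0010 VC?T → r1=0x1a
[2] flags=0010 MI?F → skip
[3] flags=0000 → (cmp)
[4] flags=0000 GT?T → r1=0xf5
[5] flags=0000 PL?T → r3=0xb5
[6] flags=0000 VC?T → r4=0xe0
[7] flags=1000 → (cmp)
[8] flags=1000 GE?F → skip
[9] flags=1000 LS?T → r4=0xe7
[10] flags=1000 EQ?F → skip

VAL = 0xe7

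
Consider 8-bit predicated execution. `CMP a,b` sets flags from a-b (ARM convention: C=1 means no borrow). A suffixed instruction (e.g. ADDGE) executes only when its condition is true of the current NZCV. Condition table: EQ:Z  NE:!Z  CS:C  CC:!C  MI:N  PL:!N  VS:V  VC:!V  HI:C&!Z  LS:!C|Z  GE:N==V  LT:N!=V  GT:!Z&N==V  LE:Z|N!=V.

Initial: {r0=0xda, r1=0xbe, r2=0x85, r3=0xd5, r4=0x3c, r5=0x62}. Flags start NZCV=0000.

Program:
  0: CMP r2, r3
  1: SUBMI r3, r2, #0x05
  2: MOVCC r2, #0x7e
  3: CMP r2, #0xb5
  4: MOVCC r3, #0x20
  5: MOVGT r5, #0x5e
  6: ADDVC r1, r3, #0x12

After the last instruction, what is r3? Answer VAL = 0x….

VAL = 0x20

[0] flags=1000 → (cmp)
[1] flags=1000 MI?T → r3=0x80
[2] flags=1000 CC?T → r2=0x7e
[3] flags=1001 → (cmp)
[4] flags=1001 CC?T → r3=0x20
[5] flags=1001 GT?T → r5=0x5e
[6] flags=1001 VC?F → skip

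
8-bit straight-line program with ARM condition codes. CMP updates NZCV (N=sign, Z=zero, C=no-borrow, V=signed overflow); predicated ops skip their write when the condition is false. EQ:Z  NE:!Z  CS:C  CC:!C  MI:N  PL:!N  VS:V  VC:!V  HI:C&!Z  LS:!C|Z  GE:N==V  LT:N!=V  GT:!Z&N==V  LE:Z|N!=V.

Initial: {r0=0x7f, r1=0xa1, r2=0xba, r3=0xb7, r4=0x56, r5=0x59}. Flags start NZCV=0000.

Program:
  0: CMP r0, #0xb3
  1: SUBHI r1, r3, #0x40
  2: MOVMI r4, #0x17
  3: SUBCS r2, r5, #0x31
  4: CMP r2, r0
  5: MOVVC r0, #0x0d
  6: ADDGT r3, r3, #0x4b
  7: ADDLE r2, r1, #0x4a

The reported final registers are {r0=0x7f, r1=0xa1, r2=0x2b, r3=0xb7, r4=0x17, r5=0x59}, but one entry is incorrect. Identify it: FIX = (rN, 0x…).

[0] flags=1001 → (cmp)
[1] flags=1001 HI?F → skip
[2] flags=1001 MI?T → r4=0x17
[3] flags=1001 CS?F → skip
[4] flags=0011 → (cmp)
[5] flags=0011 VC?F → skip
[6] flags=0011 GT?F → skip
[7] flags=0011 LE?T → r2=0xeb

FIX = (r2, 0xeb)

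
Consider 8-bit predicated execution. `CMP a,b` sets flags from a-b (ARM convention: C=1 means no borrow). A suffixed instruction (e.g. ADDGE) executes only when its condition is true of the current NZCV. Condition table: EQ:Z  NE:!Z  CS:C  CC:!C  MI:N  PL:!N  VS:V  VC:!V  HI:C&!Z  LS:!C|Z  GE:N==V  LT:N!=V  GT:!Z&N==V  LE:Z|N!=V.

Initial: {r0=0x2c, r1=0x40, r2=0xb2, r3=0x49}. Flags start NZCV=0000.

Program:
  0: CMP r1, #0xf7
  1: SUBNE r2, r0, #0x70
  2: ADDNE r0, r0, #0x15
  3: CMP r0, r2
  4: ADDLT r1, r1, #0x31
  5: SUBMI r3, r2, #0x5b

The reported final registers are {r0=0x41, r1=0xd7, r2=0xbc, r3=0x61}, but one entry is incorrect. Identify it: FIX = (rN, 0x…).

FIX = (r1, 0x40)

0: ✓ CMP  NZCV=0000
1: ✓ SUBNE  r2←0xbc
2: ✓ ADDNE  r0←0x41
3: ✓ CMP  NZCV=1001
4: · ADDLT
5: ✓ SUBMI  r3←0x61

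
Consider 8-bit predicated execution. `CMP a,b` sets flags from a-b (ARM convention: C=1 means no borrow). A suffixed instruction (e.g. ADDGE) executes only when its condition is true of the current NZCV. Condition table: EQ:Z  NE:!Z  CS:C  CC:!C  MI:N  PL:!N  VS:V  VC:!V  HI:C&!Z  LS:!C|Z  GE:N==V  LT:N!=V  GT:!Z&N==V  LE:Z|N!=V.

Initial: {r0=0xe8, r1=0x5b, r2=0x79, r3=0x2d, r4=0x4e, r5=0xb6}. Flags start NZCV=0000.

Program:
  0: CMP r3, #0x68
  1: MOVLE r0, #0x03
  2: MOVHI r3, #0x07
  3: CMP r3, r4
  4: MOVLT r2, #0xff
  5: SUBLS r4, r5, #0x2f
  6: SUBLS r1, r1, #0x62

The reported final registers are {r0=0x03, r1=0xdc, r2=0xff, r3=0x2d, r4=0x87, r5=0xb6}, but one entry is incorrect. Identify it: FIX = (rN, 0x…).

FIX = (r1, 0xf9)

[0] flags=1000 → (cmp)
[1] flags=1000 LE?T → r0=0x03
[2] flags=1000 HI?F → skip
[3] flags=1000 → (cmp)
[4] flags=1000 LT?T → r2=0xff
[5] flags=1000 LS?T → r4=0x87
[6] flags=1000 LS?T → r1=0xf9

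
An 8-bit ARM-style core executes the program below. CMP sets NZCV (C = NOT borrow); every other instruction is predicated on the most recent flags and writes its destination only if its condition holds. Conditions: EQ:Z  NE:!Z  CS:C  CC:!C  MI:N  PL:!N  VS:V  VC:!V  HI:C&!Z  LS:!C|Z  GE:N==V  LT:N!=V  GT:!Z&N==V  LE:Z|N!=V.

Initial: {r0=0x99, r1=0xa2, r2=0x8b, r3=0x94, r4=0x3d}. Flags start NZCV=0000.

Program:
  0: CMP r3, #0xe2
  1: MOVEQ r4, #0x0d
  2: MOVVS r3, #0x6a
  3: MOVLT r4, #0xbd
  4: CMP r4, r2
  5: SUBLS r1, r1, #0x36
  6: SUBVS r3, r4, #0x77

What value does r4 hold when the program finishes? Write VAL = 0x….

[0] flags=1000 → (cmp)
[1] flags=1000 EQ?F → skip
[2] flags=1000 VS?F → skip
[3] flags=1000 LT?T → r4=0xbd
[4] flags=0010 → (cmp)
[5] flags=0010 LS?F → skip
[6] flags=0010 VS?F → skip

VAL = 0xbd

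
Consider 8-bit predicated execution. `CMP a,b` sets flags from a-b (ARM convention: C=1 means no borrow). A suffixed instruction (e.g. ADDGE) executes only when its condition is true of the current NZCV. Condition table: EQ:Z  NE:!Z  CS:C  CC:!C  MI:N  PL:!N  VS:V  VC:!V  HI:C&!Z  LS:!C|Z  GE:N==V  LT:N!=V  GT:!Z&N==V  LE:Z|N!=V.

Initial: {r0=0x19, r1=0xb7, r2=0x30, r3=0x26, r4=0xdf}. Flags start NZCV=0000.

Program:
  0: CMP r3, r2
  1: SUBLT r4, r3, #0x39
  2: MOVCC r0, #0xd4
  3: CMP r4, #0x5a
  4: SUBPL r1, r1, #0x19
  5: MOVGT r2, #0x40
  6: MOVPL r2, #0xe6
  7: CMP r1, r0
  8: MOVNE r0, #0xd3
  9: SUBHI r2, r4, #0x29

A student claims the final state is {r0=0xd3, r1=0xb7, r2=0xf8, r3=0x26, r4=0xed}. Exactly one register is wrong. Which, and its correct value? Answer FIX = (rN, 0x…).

0: ✓ CMP  NZCV=1000
1: ✓ SUBLT  r4←0xed
2: ✓ MOVCC  r0←0xd4
3: ✓ CMP  NZCV=1010
4: · SUBPL
5: · MOVGT
6: · MOVPL
7: ✓ CMP  NZCV=1000
8: ✓ MOVNE  r0←0xd3
9: · SUBHI

FIX = (r2, 0x30)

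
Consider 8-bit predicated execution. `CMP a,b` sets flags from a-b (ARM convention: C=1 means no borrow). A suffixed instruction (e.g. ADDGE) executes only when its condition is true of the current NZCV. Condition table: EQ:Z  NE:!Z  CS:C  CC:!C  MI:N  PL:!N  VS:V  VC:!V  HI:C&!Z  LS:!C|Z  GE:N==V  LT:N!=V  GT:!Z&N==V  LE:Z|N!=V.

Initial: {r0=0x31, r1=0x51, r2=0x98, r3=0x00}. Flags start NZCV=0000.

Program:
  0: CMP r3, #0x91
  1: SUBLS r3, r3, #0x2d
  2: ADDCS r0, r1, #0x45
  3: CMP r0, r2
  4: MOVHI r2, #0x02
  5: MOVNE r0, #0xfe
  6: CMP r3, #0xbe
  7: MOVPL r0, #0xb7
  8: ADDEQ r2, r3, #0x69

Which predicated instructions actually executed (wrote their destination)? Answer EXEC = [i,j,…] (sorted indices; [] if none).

EXEC = [1,5,7]

[0] flags=0000 → (cmp)
[1] flags=0000 LS?T → r3=0xd3
[2] flags=0000 CS?F → skip
[3] flags=1001 → (cmp)
[4] flags=1001 HI?F → skip
[5] flags=1001 NE?T → r0=0xfe
[6] flags=0010 → (cmp)
[7] flags=0010 PL?T → r0=0xb7
[8] flags=0010 EQ?F → skip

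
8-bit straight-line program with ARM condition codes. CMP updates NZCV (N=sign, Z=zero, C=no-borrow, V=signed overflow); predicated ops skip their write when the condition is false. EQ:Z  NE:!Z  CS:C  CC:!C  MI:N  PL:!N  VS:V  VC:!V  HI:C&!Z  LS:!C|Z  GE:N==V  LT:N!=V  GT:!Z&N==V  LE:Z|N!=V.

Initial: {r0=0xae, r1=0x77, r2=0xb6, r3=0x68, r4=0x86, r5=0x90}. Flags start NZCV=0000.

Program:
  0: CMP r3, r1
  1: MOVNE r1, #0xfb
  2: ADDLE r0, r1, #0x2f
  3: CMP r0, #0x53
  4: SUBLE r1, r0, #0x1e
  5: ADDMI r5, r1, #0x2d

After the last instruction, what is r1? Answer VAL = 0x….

0: ✓ CMP  NZCV=1000
1: ✓ MOVNE  r1←0xfb
2: ✓ ADDLE  r0←0x2a
3: ✓ CMP  NZCV=1000
4: ✓ SUBLE  r1←0x0c
5: ✓ ADDMI  r5←0x39

VAL = 0x0c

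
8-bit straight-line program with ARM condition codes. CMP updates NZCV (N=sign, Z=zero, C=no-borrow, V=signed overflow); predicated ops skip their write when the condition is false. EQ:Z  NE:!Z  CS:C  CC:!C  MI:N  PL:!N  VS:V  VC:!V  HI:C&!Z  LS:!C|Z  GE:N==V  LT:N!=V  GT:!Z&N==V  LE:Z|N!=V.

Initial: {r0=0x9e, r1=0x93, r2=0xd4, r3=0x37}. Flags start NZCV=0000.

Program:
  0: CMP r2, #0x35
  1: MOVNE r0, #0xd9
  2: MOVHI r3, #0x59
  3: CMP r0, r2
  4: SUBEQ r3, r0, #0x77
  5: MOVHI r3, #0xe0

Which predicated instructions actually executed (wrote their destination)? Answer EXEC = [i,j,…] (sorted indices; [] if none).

EXEC = [1,2,5]

0: ✓ CMP  NZCV=1010
1: ✓ MOVNE  r0←0xd9
2: ✓ MOVHI  r3←0x59
3: ✓ CMP  NZCV=0010
4: · SUBEQ
5: ✓ MOVHI  r3←0xe0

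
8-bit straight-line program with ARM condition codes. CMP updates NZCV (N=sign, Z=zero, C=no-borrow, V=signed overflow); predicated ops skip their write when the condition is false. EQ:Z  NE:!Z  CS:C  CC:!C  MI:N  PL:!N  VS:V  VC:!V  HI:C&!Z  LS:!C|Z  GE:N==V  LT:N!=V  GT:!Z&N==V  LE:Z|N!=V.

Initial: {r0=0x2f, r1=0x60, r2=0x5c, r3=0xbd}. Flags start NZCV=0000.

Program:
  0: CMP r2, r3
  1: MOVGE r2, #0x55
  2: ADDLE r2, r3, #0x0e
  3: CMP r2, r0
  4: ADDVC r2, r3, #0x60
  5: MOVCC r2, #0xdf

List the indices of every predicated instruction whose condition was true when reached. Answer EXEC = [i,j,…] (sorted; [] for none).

[0] flags=1001 → (cmp)
[1] flags=1001 GE?T → r2=0x55
[2] flags=1001 LE?F → skip
[3] flags=0010 → (cmp)
[4] flags=0010 VC?T → r2=0x1d
[5] flags=0010 CC?F → skip

EXEC = [1,4]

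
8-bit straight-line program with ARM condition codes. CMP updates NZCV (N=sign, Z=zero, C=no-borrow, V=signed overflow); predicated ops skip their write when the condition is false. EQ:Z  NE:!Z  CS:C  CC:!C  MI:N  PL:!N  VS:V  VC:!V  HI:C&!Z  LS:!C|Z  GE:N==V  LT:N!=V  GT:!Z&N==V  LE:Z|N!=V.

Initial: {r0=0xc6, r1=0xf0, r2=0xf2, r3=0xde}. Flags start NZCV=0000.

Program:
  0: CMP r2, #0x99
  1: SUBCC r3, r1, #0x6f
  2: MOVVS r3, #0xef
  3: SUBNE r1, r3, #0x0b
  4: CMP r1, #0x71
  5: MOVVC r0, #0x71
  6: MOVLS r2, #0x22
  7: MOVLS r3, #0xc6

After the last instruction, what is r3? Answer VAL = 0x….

VAL = 0xde

[0] flags=0010 → (cmp)
[1] flags=0010 CC?F → skip
[2] flags=0010 VS?F → skip
[3] flags=0010 NE?T → r1=0xd3
[4] flags=0011 → (cmp)
[5] flags=0011 VC?F → skip
[6] flags=0011 LS?F → skip
[7] flags=0011 LS?F → skip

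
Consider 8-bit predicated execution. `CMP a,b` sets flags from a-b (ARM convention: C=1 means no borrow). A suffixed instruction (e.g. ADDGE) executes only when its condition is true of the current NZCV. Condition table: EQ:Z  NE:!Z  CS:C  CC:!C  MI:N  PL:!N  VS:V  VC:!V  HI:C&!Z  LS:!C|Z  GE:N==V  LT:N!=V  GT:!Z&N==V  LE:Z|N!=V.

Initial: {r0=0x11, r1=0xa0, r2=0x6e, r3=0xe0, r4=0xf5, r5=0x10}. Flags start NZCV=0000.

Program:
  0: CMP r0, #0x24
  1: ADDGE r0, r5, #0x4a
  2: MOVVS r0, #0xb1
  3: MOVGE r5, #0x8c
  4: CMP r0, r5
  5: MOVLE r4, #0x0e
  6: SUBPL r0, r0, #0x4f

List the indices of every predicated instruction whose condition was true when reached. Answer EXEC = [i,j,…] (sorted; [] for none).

0: ✓ CMP  NZCV=1000
1: · ADDGE
2: · MOVVS
3: · MOVGE
4: ✓ CMP  NZCV=0010
5: · MOVLE
6: ✓ SUBPL  r0←0xc2

EXEC = [6]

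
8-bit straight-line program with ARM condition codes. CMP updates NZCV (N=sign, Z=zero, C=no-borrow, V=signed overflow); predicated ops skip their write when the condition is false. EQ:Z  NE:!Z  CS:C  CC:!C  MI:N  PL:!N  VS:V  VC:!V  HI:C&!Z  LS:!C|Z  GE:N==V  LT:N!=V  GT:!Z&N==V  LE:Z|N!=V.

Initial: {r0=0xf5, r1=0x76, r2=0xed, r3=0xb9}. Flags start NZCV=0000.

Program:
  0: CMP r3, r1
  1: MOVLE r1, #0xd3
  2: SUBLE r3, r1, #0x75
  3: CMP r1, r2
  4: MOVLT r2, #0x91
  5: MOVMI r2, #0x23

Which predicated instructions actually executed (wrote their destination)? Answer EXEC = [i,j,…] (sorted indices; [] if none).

EXEC = [1,2,4,5]

[0] flags=0011 → (cmp)
[1] flags=0011 LE?T → r1=0xd3
[2] flags=0011 LE?T → r3=0x5e
[3] flags=1000 → (cmp)
[4] flags=1000 LT?T → r2=0x91
[5] flags=1000 MI?T → r2=0x23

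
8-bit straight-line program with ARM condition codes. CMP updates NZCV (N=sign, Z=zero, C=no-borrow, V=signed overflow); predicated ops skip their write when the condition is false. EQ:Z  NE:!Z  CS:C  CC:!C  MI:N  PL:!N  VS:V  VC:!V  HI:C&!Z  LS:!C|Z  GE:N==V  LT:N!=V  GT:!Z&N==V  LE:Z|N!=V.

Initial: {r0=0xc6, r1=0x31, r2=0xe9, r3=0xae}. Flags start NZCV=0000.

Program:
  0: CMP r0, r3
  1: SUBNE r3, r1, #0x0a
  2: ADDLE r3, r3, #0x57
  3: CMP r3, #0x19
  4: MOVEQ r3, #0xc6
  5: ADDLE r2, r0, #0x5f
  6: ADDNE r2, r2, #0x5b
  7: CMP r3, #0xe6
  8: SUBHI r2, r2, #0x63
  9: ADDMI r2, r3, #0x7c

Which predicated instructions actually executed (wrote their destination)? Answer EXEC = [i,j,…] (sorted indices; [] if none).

0: ✓ CMP  NZCV=0010
1: ✓ SUBNE  r3←0x27
2: · ADDLE
3: ✓ CMP  NZCV=0010
4: · MOVEQ
5: · ADDLE
6: ✓ ADDNE  r2←0x44
7: ✓ CMP  NZCV=0000
8: · SUBHI
9: · ADDMI

EXEC = [1,6]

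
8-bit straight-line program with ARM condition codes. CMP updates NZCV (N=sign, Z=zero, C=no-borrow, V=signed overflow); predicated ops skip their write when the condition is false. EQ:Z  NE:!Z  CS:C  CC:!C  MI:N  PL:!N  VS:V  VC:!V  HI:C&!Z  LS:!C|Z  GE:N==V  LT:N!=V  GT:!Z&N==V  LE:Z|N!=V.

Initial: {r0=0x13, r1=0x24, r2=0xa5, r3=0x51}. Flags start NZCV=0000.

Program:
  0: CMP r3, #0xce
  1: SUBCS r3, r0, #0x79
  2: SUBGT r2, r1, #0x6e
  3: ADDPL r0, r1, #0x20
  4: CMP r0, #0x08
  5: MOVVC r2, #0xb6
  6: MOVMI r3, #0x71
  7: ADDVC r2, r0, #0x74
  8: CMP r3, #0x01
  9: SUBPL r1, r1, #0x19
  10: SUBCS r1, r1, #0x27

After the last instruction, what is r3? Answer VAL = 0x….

VAL = 0x51

[0] flags=1001 → (cmp)
[1] flags=1001 CS?F → skip
[2] flags=1001 GT?T → r2=0xb6
[3] flags=1001 PL?F → skip
[4] flags=0010 → (cmp)
[5] flags=0010 VC?T → r2=0xb6
[6] flags=0010 MI?F → skip
[7] flags=0010 VC?T → r2=0x87
[8] flags=0010 → (cmp)
[9] flags=0010 PL?T → r1=0x0b
[10] flags=0010 CS?T → r1=0xe4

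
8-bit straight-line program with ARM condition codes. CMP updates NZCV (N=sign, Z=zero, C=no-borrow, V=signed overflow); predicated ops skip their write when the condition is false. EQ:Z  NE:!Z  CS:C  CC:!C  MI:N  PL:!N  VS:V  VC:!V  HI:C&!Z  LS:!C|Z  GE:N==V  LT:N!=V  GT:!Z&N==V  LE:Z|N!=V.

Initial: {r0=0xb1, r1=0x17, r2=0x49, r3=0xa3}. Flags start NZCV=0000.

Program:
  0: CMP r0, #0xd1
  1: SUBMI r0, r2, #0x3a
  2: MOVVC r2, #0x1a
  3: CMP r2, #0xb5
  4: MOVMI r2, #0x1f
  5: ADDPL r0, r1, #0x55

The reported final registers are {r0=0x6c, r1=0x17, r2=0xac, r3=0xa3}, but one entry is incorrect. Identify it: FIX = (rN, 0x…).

FIX = (r2, 0x1a)

0: ✓ CMP  NZCV=1000
1: ✓ SUBMI  r0←0x0f
2: ✓ MOVVC  r2←0x1a
3: ✓ CMP  NZCV=0000
4: · MOVMI
5: ✓ ADDPL  r0←0x6c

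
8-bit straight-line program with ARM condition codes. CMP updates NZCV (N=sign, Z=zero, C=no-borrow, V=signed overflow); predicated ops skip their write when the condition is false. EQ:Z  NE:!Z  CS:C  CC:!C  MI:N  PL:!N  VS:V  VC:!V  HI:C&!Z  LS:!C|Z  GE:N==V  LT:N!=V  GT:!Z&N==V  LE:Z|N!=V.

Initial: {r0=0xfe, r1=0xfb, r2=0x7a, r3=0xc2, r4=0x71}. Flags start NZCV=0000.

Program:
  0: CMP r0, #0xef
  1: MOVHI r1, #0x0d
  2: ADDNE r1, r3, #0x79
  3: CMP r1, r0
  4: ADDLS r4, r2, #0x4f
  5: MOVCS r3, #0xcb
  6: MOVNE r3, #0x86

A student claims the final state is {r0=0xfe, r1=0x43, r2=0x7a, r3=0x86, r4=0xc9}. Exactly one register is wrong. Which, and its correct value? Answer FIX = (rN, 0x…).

0: ✓ CMP  NZCV=0010
1: ✓ MOVHI  r1←0x0d
2: ✓ ADDNE  r1←0x3b
3: ✓ CMP  NZCV=0000
4: ✓ ADDLS  r4←0xc9
5: · MOVCS
6: ✓ MOVNE  r3←0x86

FIX = (r1, 0x3b)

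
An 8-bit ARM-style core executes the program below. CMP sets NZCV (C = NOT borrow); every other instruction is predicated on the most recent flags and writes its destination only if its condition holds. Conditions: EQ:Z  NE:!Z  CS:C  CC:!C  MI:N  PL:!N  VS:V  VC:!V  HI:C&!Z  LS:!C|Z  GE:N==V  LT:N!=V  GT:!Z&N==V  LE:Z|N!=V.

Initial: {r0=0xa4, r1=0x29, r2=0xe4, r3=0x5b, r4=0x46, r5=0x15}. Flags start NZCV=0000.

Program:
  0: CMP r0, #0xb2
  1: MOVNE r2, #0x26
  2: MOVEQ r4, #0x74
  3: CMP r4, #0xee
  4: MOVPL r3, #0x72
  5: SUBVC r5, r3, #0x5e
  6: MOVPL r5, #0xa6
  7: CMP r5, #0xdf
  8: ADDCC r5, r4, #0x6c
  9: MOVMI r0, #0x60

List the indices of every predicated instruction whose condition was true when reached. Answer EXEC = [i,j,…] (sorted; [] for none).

0: ✓ CMP  NZCV=1000
1: ✓ MOVNE  r2←0x26
2: · MOVEQ
3: ✓ CMP  NZCV=0000
4: ✓ MOVPL  r3←0x72
5: ✓ SUBVC  r5←0x14
6: ✓ MOVPL  r5←0xa6
7: ✓ CMP  NZCV=1000
8: ✓ ADDCC  r5←0xb2
9: ✓ MOVMI  r0←0x60

EXEC = [1,4,5,6,8,9]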